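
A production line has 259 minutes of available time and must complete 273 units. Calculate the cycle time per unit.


Formula: CT = Available Time / Number of Units
CT = 259 min / 273 units
CT = 0.95 min/unit

0.95 min/unit


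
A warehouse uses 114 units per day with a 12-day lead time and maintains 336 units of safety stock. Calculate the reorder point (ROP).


Formula: ROP = (Daily Demand * Lead Time) + Safety Stock
Demand during lead time = 114 * 12 = 1368 units
ROP = 1368 + 336 = 1704 units

1704 units


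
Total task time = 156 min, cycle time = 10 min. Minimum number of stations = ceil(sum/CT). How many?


Formula: N_min = ceil(Sum of Task Times / Cycle Time)
N_min = ceil(156 min / 10 min) = ceil(15.6)
N_min = 16 stations

16


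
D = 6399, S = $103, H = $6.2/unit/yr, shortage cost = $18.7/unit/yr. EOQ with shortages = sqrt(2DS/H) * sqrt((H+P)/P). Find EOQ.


Formula: EOQ* = sqrt(2DS/H) * sqrt((H+P)/P)
Base EOQ = sqrt(2*6399*103/6.2) = 461.1 units
Correction = sqrt((6.2+18.7)/18.7) = 1.15393
EOQ* = 461.1 * 1.15393 = 532.1 units

532.1 units


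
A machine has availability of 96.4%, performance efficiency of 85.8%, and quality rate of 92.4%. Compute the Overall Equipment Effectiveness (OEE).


Formula: OEE = Availability * Performance * Quality / 10000
A * P = 96.4% * 85.8% / 100 = 82.71%
OEE = 82.71% * 92.4% / 100 = 76.4%

76.4%


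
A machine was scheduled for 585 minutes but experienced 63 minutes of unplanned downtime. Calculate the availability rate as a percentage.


Formula: Availability = (Planned Time - Downtime) / Planned Time * 100
Uptime = 585 - 63 = 522 min
Availability = 522 / 585 * 100 = 89.2%

89.2%


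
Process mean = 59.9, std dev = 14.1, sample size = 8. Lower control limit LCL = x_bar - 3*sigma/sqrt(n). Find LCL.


LCL = 59.9 - 3 * 14.1 / sqrt(8)

44.94


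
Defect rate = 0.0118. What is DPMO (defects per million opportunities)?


DPMO = defect_rate * 1000000 = 0.0118 * 1000000

11800


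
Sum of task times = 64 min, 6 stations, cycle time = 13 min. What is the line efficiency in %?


Formula: Efficiency = Sum of Task Times / (N_stations * CT) * 100
Total station capacity = 6 stations * 13 min = 78 min
Efficiency = 64 / 78 * 100 = 82.1%

82.1%


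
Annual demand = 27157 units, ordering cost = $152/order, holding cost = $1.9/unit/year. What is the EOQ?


Formula: EOQ = sqrt(2 * D * S / H)
Numerator: 2 * 27157 * 152 = 8255728
2DS/H = 8255728 / 1.9 = 4345120.0
EOQ = sqrt(4345120.0) = 2084.5 units

2084.5 units


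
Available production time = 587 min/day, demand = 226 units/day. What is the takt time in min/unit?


Formula: Takt Time = Available Production Time / Customer Demand
Takt = 587 min/day / 226 units/day
Takt = 2.6 min/unit

2.6 min/unit


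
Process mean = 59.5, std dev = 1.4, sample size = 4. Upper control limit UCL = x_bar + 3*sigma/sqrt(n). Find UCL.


UCL = 59.5 + 3 * 1.4 / sqrt(4)

61.6


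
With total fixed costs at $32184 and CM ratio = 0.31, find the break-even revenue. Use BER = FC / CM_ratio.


Formula: BER = Fixed Costs / Contribution Margin Ratio
BER = $32184 / 0.31
BER = $103819.35 (to the nearest cent)

$103819.35


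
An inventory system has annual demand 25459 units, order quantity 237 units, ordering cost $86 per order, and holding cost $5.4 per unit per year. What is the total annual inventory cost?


TC = 25459/237 * 86 + 237/2 * 5.4

$9878.19


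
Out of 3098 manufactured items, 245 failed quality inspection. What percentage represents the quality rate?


Formula: Quality Rate = Good Pieces / Total Pieces * 100
Good pieces = 3098 - 245 = 2853
QR = 2853 / 3098 * 100 = 92.1%

92.1%


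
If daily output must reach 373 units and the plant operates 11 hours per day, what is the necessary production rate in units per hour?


Formula: Production Rate = Daily Demand / Available Hours
Rate = 373 units/day / 11 hours/day
Rate = 33.9 units/hour

33.9 units/hour


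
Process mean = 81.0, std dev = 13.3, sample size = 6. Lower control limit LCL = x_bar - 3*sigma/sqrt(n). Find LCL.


LCL = 81.0 - 3 * 13.3 / sqrt(6)

64.71


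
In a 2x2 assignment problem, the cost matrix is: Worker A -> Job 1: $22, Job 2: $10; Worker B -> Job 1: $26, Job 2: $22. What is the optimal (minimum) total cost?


Option 1: A->1 + B->2 = $22 + $22 = $44
Option 2: A->2 + B->1 = $10 + $26 = $36
Min cost = min($44, $36) = $36

$36


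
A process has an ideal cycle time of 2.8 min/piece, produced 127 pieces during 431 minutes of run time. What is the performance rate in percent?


Formula: Performance = (Ideal CT * Total Count) / Run Time * 100
Ideal output time = 2.8 * 127 = 355.6 min
Performance = 355.6 / 431 * 100 = 82.5%

82.5%


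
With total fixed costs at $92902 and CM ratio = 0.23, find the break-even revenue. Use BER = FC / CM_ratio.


Formula: BER = Fixed Costs / Contribution Margin Ratio
BER = $92902 / 0.23
BER = $403921.74 (to the nearest cent)

$403921.74


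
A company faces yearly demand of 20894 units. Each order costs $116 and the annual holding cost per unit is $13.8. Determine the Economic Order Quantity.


Formula: EOQ = sqrt(2 * D * S / H)
Numerator: 2 * 20894 * 116 = 4847408
2DS/H = 4847408 / 13.8 = 351261.4
EOQ = sqrt(351261.4) = 592.7 units

592.7 units


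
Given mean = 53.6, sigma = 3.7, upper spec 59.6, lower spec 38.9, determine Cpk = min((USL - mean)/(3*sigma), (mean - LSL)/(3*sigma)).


Cpu = (59.6 - 53.6) / (3 * 3.7) = 0.54
Cpl = (53.6 - 38.9) / (3 * 3.7) = 1.32
Cpk = min(0.54, 1.32) = 0.54

0.54


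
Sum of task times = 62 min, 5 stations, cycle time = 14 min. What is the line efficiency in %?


Formula: Efficiency = Sum of Task Times / (N_stations * CT) * 100
Total station capacity = 5 stations * 14 min = 70 min
Efficiency = 62 / 70 * 100 = 88.6%

88.6%


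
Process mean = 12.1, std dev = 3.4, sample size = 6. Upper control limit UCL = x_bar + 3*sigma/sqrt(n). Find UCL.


UCL = 12.1 + 3 * 3.4 / sqrt(6)

16.26


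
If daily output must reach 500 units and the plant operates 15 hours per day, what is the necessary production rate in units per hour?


Formula: Production Rate = Daily Demand / Available Hours
Rate = 500 units/day / 15 hours/day
Rate = 33.3 units/hour

33.3 units/hour


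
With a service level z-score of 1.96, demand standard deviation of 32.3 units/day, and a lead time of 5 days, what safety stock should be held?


Formula: SS = z * sigma_d * sqrt(LT)
sqrt(LT) = sqrt(5) = 2.2361
SS = 1.96 * 32.3 * 2.2361
SS = 141.6 units

141.6 units


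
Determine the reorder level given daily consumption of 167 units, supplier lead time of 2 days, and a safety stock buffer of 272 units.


Formula: ROP = (Daily Demand * Lead Time) + Safety Stock
Demand during lead time = 167 * 2 = 334 units
ROP = 334 + 272 = 606 units

606 units


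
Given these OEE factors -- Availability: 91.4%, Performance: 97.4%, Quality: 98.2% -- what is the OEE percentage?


Formula: OEE = Availability * Performance * Quality / 10000
A * P = 91.4% * 97.4% / 100 = 89.02%
OEE = 89.02% * 98.2% / 100 = 87.4%

87.4%


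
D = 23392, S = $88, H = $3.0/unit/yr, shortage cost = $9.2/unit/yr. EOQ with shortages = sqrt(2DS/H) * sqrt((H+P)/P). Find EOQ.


Formula: EOQ* = sqrt(2DS/H) * sqrt((H+P)/P)
Base EOQ = sqrt(2*23392*88/3.0) = 1171.47 units
Correction = sqrt((3.0+9.2)/9.2) = 1.15156
EOQ* = 1171.47 * 1.15156 = 1349.0 units

1349.0 units


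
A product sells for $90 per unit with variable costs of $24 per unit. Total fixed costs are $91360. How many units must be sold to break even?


Formula: BEQ = Fixed Costs / (Price - Variable Cost)
Contribution margin = $90 - $24 = $66/unit
BEQ = ceil($91360 / $66/unit) = ceil(1384.24) = 1385 units

1385 units


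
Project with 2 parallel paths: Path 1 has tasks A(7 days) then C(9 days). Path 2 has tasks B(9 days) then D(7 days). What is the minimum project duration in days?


Path 1 = 7 + 9 = 16 days
Path 2 = 9 + 7 = 16 days
Duration = max(16, 16) = 16 days

16 days


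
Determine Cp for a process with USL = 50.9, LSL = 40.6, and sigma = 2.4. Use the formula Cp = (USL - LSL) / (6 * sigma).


Cp = (50.9 - 40.6) / (6 * 2.4)

0.72


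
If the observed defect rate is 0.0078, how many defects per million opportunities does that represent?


DPMO = defect_rate * 1000000 = 0.0078 * 1000000

7800


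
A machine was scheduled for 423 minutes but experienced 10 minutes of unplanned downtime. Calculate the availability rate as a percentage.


Formula: Availability = (Planned Time - Downtime) / Planned Time * 100
Uptime = 423 - 10 = 413 min
Availability = 413 / 423 * 100 = 97.6%

97.6%


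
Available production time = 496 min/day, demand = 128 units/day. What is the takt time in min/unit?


Formula: Takt Time = Available Production Time / Customer Demand
Takt = 496 min/day / 128 units/day
Takt = 3.88 min/unit

3.88 min/unit


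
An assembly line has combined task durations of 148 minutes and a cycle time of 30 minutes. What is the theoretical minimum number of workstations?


Formula: N_min = ceil(Sum of Task Times / Cycle Time)
N_min = ceil(148 min / 30 min) = ceil(4.9333)
N_min = 5 stations

5


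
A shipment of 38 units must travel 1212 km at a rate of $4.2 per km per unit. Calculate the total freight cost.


TC = dist * cost * units = 1212 * 4.2 * 38 = $193435.20

$193435.20


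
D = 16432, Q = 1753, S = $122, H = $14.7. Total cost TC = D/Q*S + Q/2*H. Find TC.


TC = 16432/1753 * 122 + 1753/2 * 14.7

$14028.13


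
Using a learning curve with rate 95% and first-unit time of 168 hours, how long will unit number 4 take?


Formula: T_n = T_1 * (learning_rate)^(log2(n)) where learning_rate = rate/100
Doublings = log2(4) = 2
T_n = 168 * 0.95^2
T_n = 168 * 0.9025 = 151.6 hours

151.6 hours


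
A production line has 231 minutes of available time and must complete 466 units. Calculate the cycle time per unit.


Formula: CT = Available Time / Number of Units
CT = 231 min / 466 units
CT = 0.5 min/unit

0.5 min/unit


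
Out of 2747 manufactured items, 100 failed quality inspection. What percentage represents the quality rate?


Formula: Quality Rate = Good Pieces / Total Pieces * 100
Good pieces = 2747 - 100 = 2647
QR = 2647 / 2747 * 100 = 96.4%

96.4%


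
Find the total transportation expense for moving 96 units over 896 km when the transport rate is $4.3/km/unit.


TC = dist * cost * units = 896 * 4.3 * 96 = $369868.80

$369868.80


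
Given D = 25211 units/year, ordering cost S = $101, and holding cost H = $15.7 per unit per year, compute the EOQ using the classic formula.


Formula: EOQ = sqrt(2 * D * S / H)
Numerator: 2 * 25211 * 101 = 5092622
2DS/H = 5092622 / 15.7 = 324370.8
EOQ = sqrt(324370.8) = 569.5 units

569.5 units


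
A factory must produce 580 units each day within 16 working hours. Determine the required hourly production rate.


Formula: Production Rate = Daily Demand / Available Hours
Rate = 580 units/day / 16 hours/day
Rate = 36.3 units/hour

36.3 units/hour


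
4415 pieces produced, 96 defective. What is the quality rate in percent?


Formula: Quality Rate = Good Pieces / Total Pieces * 100
Good pieces = 4415 - 96 = 4319
QR = 4319 / 4415 * 100 = 97.8%

97.8%


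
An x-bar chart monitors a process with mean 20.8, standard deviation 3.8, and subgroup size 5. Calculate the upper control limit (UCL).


UCL = 20.8 + 3 * 3.8 / sqrt(5)

25.9


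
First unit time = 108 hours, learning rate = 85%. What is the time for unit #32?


Formula: T_n = T_1 * (learning_rate)^(log2(n)) where learning_rate = rate/100
Doublings = log2(32) = 5
T_n = 108 * 0.85^5
T_n = 108 * 0.4437 = 47.9 hours

47.9 hours


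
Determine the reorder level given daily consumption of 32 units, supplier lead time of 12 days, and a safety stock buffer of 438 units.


Formula: ROP = (Daily Demand * Lead Time) + Safety Stock
Demand during lead time = 32 * 12 = 384 units
ROP = 384 + 438 = 822 units

822 units


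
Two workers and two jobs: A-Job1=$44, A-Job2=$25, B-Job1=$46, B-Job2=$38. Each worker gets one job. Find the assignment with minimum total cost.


Option 1: A->1 + B->2 = $44 + $38 = $82
Option 2: A->2 + B->1 = $25 + $46 = $71
Min cost = min($82, $71) = $71

$71


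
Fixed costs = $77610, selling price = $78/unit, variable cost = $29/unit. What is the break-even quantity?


Formula: BEQ = Fixed Costs / (Price - Variable Cost)
Contribution margin = $78 - $29 = $49/unit
BEQ = ceil($77610 / $49/unit) = ceil(1583.88) = 1584 units

1584 units


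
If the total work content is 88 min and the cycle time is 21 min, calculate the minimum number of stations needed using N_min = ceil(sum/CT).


Formula: N_min = ceil(Sum of Task Times / Cycle Time)
N_min = ceil(88 min / 21 min) = ceil(4.1905)
N_min = 5 stations

5


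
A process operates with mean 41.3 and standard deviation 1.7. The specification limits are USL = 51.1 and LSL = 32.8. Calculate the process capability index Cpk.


Cpu = (51.1 - 41.3) / (3 * 1.7) = 1.92
Cpl = (41.3 - 32.8) / (3 * 1.7) = 1.67
Cpk = min(1.92, 1.67) = 1.67

1.67


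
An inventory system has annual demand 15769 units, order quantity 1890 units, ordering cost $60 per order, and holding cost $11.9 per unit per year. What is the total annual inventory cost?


TC = 15769/1890 * 60 + 1890/2 * 11.9

$11746.10


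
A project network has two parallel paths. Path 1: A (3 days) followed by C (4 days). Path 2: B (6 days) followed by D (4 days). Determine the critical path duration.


Path 1 = 3 + 4 = 7 days
Path 2 = 6 + 4 = 10 days
Duration = max(7, 10) = 10 days

10 days


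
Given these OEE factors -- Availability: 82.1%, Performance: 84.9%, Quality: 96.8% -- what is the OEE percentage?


Formula: OEE = Availability * Performance * Quality / 10000
A * P = 82.1% * 84.9% / 100 = 69.7%
OEE = 69.7% * 96.8% / 100 = 67.5%

67.5%


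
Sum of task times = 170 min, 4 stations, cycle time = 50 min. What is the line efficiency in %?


Formula: Efficiency = Sum of Task Times / (N_stations * CT) * 100
Total station capacity = 4 stations * 50 min = 200 min
Efficiency = 170 / 200 * 100 = 85.0%

85.0%


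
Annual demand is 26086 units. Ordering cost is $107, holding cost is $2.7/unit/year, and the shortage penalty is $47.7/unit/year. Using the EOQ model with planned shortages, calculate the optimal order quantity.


Formula: EOQ* = sqrt(2DS/H) * sqrt((H+P)/P)
Base EOQ = sqrt(2*26086*107/2.7) = 1437.9 units
Correction = sqrt((2.7+47.7)/47.7) = 1.02791
EOQ* = 1437.9 * 1.02791 = 1478.0 units

1478.0 units


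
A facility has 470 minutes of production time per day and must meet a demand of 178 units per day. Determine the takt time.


Formula: Takt Time = Available Production Time / Customer Demand
Takt = 470 min/day / 178 units/day
Takt = 2.64 min/unit

2.64 min/unit


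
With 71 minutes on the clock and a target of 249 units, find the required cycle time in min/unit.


Formula: CT = Available Time / Number of Units
CT = 71 min / 249 units
CT = 0.29 min/unit

0.29 min/unit


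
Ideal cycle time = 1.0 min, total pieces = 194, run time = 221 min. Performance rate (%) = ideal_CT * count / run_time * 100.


Formula: Performance = (Ideal CT * Total Count) / Run Time * 100
Ideal output time = 1.0 * 194 = 194.0 min
Performance = 194.0 / 221 * 100 = 87.8%

87.8%


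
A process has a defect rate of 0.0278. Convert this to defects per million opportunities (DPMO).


DPMO = defect_rate * 1000000 = 0.0278 * 1000000

27800


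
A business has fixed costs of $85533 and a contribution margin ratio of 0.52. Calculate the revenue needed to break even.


Formula: BER = Fixed Costs / Contribution Margin Ratio
BER = $85533 / 0.52
BER = $164486.54 (to the nearest cent)

$164486.54


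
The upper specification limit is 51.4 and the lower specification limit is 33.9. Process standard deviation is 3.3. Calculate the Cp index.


Cp = (51.4 - 33.9) / (6 * 3.3)

0.88


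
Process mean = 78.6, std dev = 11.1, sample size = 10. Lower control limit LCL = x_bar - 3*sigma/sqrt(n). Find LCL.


LCL = 78.6 - 3 * 11.1 / sqrt(10)

68.07


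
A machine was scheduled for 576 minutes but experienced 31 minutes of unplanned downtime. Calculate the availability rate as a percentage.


Formula: Availability = (Planned Time - Downtime) / Planned Time * 100
Uptime = 576 - 31 = 545 min
Availability = 545 / 576 * 100 = 94.6%

94.6%


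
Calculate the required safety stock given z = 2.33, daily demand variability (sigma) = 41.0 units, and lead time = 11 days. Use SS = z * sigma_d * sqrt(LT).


Formula: SS = z * sigma_d * sqrt(LT)
sqrt(LT) = sqrt(11) = 3.3166
SS = 2.33 * 41.0 * 3.3166
SS = 316.8 units

316.8 units


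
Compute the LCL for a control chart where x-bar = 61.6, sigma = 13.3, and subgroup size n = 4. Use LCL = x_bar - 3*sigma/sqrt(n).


LCL = 61.6 - 3 * 13.3 / sqrt(4)

41.65


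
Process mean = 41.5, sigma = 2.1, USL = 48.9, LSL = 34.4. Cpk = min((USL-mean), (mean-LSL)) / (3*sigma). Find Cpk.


Cpu = (48.9 - 41.5) / (3 * 2.1) = 1.17
Cpl = (41.5 - 34.4) / (3 * 2.1) = 1.13
Cpk = min(1.17, 1.13) = 1.13

1.13


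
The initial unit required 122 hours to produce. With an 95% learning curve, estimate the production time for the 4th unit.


Formula: T_n = T_1 * (learning_rate)^(log2(n)) where learning_rate = rate/100
Doublings = log2(4) = 2
T_n = 122 * 0.95^2
T_n = 122 * 0.9025 = 110.1 hours

110.1 hours


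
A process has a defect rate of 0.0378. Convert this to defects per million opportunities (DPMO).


DPMO = defect_rate * 1000000 = 0.0378 * 1000000

37800


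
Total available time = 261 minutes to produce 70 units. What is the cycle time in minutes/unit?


Formula: CT = Available Time / Number of Units
CT = 261 min / 70 units
CT = 3.73 min/unit

3.73 min/unit


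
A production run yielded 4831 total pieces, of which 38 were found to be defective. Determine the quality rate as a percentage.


Formula: Quality Rate = Good Pieces / Total Pieces * 100
Good pieces = 4831 - 38 = 4793
QR = 4793 / 4831 * 100 = 99.2%

99.2%


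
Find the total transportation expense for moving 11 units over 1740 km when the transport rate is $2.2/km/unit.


TC = dist * cost * units = 1740 * 2.2 * 11 = $42108.00

$42108.00


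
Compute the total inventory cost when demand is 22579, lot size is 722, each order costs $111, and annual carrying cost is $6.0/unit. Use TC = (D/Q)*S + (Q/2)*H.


TC = 22579/722 * 111 + 722/2 * 6.0

$5637.29


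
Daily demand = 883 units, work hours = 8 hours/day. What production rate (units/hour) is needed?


Formula: Production Rate = Daily Demand / Available Hours
Rate = 883 units/day / 8 hours/day
Rate = 110.4 units/hour

110.4 units/hour


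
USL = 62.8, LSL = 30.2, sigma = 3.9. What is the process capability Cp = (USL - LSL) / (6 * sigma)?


Cp = (62.8 - 30.2) / (6 * 3.9)

1.39


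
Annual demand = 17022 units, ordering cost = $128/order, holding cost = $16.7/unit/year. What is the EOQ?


Formula: EOQ = sqrt(2 * D * S / H)
Numerator: 2 * 17022 * 128 = 4357632
2DS/H = 4357632 / 16.7 = 260936.0
EOQ = sqrt(260936.0) = 510.8 units

510.8 units


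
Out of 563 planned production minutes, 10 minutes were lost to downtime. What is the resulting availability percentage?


Formula: Availability = (Planned Time - Downtime) / Planned Time * 100
Uptime = 563 - 10 = 553 min
Availability = 553 / 563 * 100 = 98.2%

98.2%


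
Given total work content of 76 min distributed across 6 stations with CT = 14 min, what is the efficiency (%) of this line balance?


Formula: Efficiency = Sum of Task Times / (N_stations * CT) * 100
Total station capacity = 6 stations * 14 min = 84 min
Efficiency = 76 / 84 * 100 = 90.5%

90.5%


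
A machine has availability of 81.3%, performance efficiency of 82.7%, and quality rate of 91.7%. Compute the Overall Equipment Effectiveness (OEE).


Formula: OEE = Availability * Performance * Quality / 10000
A * P = 81.3% * 82.7% / 100 = 67.24%
OEE = 67.24% * 91.7% / 100 = 61.7%

61.7%


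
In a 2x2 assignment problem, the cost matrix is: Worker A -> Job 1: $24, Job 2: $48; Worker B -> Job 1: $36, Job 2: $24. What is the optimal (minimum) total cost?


Option 1: A->1 + B->2 = $24 + $24 = $48
Option 2: A->2 + B->1 = $48 + $36 = $84
Min cost = min($48, $84) = $48

$48


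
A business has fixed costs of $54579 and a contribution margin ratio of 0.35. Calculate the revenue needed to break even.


Formula: BER = Fixed Costs / Contribution Margin Ratio
BER = $54579 / 0.35
BER = $155940.00 (to the nearest cent)

$155940.00


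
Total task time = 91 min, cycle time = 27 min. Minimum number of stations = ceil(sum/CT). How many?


Formula: N_min = ceil(Sum of Task Times / Cycle Time)
N_min = ceil(91 min / 27 min) = ceil(3.3704)
N_min = 4 stations

4


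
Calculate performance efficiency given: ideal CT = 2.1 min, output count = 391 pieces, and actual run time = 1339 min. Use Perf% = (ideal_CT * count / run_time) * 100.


Formula: Performance = (Ideal CT * Total Count) / Run Time * 100
Ideal output time = 2.1 * 391 = 821.1 min
Performance = 821.1 / 1339 * 100 = 61.3%

61.3%


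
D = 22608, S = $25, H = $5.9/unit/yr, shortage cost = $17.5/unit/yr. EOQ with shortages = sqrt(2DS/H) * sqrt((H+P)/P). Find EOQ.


Formula: EOQ* = sqrt(2DS/H) * sqrt((H+P)/P)
Base EOQ = sqrt(2*22608*25/5.9) = 437.71 units
Correction = sqrt((5.9+17.5)/17.5) = 1.15635
EOQ* = 437.71 * 1.15635 = 506.1 units

506.1 units


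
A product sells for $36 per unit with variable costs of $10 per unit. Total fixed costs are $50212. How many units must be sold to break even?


Formula: BEQ = Fixed Costs / (Price - Variable Cost)
Contribution margin = $36 - $10 = $26/unit
BEQ = ceil($50212 / $26/unit) = ceil(1931.23) = 1932 units

1932 units


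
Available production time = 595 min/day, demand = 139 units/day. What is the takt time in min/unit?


Formula: Takt Time = Available Production Time / Customer Demand
Takt = 595 min/day / 139 units/day
Takt = 4.28 min/unit

4.28 min/unit


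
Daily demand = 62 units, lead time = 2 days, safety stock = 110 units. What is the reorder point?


Formula: ROP = (Daily Demand * Lead Time) + Safety Stock
Demand during lead time = 62 * 2 = 124 units
ROP = 124 + 110 = 234 units

234 units


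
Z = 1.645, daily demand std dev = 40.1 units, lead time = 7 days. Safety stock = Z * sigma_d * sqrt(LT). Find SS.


Formula: SS = z * sigma_d * sqrt(LT)
sqrt(LT) = sqrt(7) = 2.6458
SS = 1.645 * 40.1 * 2.6458
SS = 174.5 units

174.5 units


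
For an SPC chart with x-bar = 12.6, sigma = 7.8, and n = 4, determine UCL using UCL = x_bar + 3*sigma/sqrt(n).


UCL = 12.6 + 3 * 7.8 / sqrt(4)

24.3


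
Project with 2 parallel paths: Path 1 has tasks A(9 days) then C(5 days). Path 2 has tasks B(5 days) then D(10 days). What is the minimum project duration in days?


Path 1 = 9 + 5 = 14 days
Path 2 = 5 + 10 = 15 days
Duration = max(14, 15) = 15 days

15 days


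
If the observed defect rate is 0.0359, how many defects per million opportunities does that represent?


DPMO = defect_rate * 1000000 = 0.0359 * 1000000

35900


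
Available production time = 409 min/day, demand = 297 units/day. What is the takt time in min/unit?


Formula: Takt Time = Available Production Time / Customer Demand
Takt = 409 min/day / 297 units/day
Takt = 1.38 min/unit

1.38 min/unit


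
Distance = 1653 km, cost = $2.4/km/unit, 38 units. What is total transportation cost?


TC = dist * cost * units = 1653 * 2.4 * 38 = $150753.60

$150753.60


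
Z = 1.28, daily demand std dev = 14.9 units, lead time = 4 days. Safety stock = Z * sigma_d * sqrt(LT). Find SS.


Formula: SS = z * sigma_d * sqrt(LT)
sqrt(LT) = sqrt(4) = 2.0
SS = 1.28 * 14.9 * 2.0
SS = 38.1 units

38.1 units


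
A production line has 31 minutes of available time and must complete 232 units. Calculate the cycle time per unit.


Formula: CT = Available Time / Number of Units
CT = 31 min / 232 units
CT = 0.13 min/unit

0.13 min/unit


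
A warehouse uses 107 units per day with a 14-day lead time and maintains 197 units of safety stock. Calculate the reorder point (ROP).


Formula: ROP = (Daily Demand * Lead Time) + Safety Stock
Demand during lead time = 107 * 14 = 1498 units
ROP = 1498 + 197 = 1695 units

1695 units


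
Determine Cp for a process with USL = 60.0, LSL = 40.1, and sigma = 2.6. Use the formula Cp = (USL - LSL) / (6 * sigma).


Cp = (60.0 - 40.1) / (6 * 2.6)

1.28


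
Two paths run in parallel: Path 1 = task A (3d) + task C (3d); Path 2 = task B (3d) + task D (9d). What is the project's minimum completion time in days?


Path 1 = 3 + 3 = 6 days
Path 2 = 3 + 9 = 12 days
Duration = max(6, 12) = 12 days

12 days


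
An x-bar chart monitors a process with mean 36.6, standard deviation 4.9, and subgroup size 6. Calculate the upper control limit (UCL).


UCL = 36.6 + 3 * 4.9 / sqrt(6)

42.6


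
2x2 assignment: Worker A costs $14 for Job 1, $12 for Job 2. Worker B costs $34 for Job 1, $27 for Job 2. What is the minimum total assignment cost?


Option 1: A->1 + B->2 = $14 + $27 = $41
Option 2: A->2 + B->1 = $12 + $34 = $46
Min cost = min($41, $46) = $41

$41


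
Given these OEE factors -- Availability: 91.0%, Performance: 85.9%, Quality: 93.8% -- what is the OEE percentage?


Formula: OEE = Availability * Performance * Quality / 10000
A * P = 91.0% * 85.9% / 100 = 78.17%
OEE = 78.17% * 93.8% / 100 = 73.3%

73.3%


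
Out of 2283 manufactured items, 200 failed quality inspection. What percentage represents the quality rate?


Formula: Quality Rate = Good Pieces / Total Pieces * 100
Good pieces = 2283 - 200 = 2083
QR = 2083 / 2283 * 100 = 91.2%

91.2%


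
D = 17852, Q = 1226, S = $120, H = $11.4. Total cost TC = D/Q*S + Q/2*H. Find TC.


TC = 17852/1226 * 120 + 1226/2 * 11.4

$8735.54


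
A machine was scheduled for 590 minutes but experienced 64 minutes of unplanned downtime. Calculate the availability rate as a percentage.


Formula: Availability = (Planned Time - Downtime) / Planned Time * 100
Uptime = 590 - 64 = 526 min
Availability = 526 / 590 * 100 = 89.2%

89.2%


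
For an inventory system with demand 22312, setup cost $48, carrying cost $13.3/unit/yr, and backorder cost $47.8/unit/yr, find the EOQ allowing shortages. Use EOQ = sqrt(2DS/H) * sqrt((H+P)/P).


Formula: EOQ* = sqrt(2DS/H) * sqrt((H+P)/P)
Base EOQ = sqrt(2*22312*48/13.3) = 401.31 units
Correction = sqrt((13.3+47.8)/47.8) = 1.13059
EOQ* = 401.31 * 1.13059 = 453.7 units

453.7 units


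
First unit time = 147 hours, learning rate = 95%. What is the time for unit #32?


Formula: T_n = T_1 * (learning_rate)^(log2(n)) where learning_rate = rate/100
Doublings = log2(32) = 5
T_n = 147 * 0.95^5
T_n = 147 * 0.7738 = 113.7 hours

113.7 hours


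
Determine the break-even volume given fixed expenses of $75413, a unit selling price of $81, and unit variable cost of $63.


Formula: BEQ = Fixed Costs / (Price - Variable Cost)
Contribution margin = $81 - $63 = $18/unit
BEQ = ceil($75413 / $18/unit) = ceil(4189.61) = 4190 units

4190 units


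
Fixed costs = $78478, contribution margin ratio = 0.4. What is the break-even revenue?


Formula: BER = Fixed Costs / Contribution Margin Ratio
BER = $78478 / 0.4
BER = $196195.00 (to the nearest cent)

$196195.00


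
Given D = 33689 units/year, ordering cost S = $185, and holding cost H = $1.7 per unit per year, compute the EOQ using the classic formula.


Formula: EOQ = sqrt(2 * D * S / H)
Numerator: 2 * 33689 * 185 = 12464930
2DS/H = 12464930 / 1.7 = 7332311.8
EOQ = sqrt(7332311.8) = 2707.8 units

2707.8 units


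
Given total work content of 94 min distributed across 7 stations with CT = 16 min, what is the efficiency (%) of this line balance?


Formula: Efficiency = Sum of Task Times / (N_stations * CT) * 100
Total station capacity = 7 stations * 16 min = 112 min
Efficiency = 94 / 112 * 100 = 83.9%

83.9%


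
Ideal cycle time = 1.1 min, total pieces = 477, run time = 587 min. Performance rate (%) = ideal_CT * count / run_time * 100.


Formula: Performance = (Ideal CT * Total Count) / Run Time * 100
Ideal output time = 1.1 * 477 = 524.7 min
Performance = 524.7 / 587 * 100 = 89.4%

89.4%


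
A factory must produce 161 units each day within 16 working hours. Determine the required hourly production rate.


Formula: Production Rate = Daily Demand / Available Hours
Rate = 161 units/day / 16 hours/day
Rate = 10.1 units/hour

10.1 units/hour


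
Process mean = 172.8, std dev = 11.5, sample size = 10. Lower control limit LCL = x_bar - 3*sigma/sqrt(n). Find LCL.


LCL = 172.8 - 3 * 11.5 / sqrt(10)

161.89


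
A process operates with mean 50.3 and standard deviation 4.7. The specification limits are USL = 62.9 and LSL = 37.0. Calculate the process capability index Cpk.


Cpu = (62.9 - 50.3) / (3 * 4.7) = 0.89
Cpl = (50.3 - 37.0) / (3 * 4.7) = 0.94
Cpk = min(0.89, 0.94) = 0.89

0.89


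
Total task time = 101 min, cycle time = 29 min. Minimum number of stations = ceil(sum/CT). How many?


Formula: N_min = ceil(Sum of Task Times / Cycle Time)
N_min = ceil(101 min / 29 min) = ceil(3.4828)
N_min = 4 stations

4


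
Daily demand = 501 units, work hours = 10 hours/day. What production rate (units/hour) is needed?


Formula: Production Rate = Daily Demand / Available Hours
Rate = 501 units/day / 10 hours/day
Rate = 50.1 units/hour

50.1 units/hour


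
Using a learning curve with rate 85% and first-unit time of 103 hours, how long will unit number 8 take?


Formula: T_n = T_1 * (learning_rate)^(log2(n)) where learning_rate = rate/100
Doublings = log2(8) = 3
T_n = 103 * 0.85^3
T_n = 103 * 0.6141 = 63.3 hours

63.3 hours


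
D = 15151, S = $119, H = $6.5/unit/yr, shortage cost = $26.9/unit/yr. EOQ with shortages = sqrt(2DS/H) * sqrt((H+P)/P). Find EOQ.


Formula: EOQ* = sqrt(2DS/H) * sqrt((H+P)/P)
Base EOQ = sqrt(2*15151*119/6.5) = 744.82 units
Correction = sqrt((6.5+26.9)/26.9) = 1.11429
EOQ* = 744.82 * 1.11429 = 829.9 units

829.9 units


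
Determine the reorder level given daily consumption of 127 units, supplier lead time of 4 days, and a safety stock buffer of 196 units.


Formula: ROP = (Daily Demand * Lead Time) + Safety Stock
Demand during lead time = 127 * 4 = 508 units
ROP = 508 + 196 = 704 units

704 units


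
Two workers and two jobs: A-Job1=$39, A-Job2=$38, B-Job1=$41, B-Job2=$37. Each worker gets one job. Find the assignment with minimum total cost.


Option 1: A->1 + B->2 = $39 + $37 = $76
Option 2: A->2 + B->1 = $38 + $41 = $79
Min cost = min($76, $79) = $76

$76


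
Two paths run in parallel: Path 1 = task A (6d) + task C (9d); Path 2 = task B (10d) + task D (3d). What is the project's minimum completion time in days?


Path 1 = 6 + 9 = 15 days
Path 2 = 10 + 3 = 13 days
Duration = max(15, 13) = 15 days

15 days


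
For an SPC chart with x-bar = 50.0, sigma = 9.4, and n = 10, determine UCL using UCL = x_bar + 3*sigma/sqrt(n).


UCL = 50.0 + 3 * 9.4 / sqrt(10)

58.92


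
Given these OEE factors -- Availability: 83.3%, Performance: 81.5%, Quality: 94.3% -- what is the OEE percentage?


Formula: OEE = Availability * Performance * Quality / 10000
A * P = 83.3% * 81.5% / 100 = 67.89%
OEE = 67.89% * 94.3% / 100 = 64.0%

64.0%


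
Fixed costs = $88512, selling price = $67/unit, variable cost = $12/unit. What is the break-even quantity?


Formula: BEQ = Fixed Costs / (Price - Variable Cost)
Contribution margin = $67 - $12 = $55/unit
BEQ = ceil($88512 / $55/unit) = ceil(1609.31) = 1610 units

1610 units


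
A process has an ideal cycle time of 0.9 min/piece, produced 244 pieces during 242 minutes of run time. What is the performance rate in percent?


Formula: Performance = (Ideal CT * Total Count) / Run Time * 100
Ideal output time = 0.9 * 244 = 219.6 min
Performance = 219.6 / 242 * 100 = 90.7%

90.7%


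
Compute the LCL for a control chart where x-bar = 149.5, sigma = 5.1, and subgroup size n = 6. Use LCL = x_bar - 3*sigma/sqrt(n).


LCL = 149.5 - 3 * 5.1 / sqrt(6)

143.25


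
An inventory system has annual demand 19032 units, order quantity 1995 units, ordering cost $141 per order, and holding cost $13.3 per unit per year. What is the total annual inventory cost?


TC = 19032/1995 * 141 + 1995/2 * 13.3

$14611.87


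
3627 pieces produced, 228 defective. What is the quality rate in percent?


Formula: Quality Rate = Good Pieces / Total Pieces * 100
Good pieces = 3627 - 228 = 3399
QR = 3399 / 3627 * 100 = 93.7%

93.7%


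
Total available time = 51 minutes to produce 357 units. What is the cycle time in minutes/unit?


Formula: CT = Available Time / Number of Units
CT = 51 min / 357 units
CT = 0.14 min/unit

0.14 min/unit


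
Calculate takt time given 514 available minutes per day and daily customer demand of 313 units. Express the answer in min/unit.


Formula: Takt Time = Available Production Time / Customer Demand
Takt = 514 min/day / 313 units/day
Takt = 1.64 min/unit

1.64 min/unit


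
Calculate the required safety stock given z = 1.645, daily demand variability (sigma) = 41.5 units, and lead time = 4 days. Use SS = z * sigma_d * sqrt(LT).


Formula: SS = z * sigma_d * sqrt(LT)
sqrt(LT) = sqrt(4) = 2.0
SS = 1.645 * 41.5 * 2.0
SS = 136.5 units

136.5 units


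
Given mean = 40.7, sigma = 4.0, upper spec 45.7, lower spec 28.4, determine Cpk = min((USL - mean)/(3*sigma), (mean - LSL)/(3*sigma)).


Cpu = (45.7 - 40.7) / (3 * 4.0) = 0.42
Cpl = (40.7 - 28.4) / (3 * 4.0) = 1.03
Cpk = min(0.42, 1.03) = 0.42

0.42


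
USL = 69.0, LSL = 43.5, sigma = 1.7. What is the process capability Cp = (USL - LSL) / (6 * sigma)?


Cp = (69.0 - 43.5) / (6 * 1.7)

2.5


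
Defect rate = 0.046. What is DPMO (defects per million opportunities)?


DPMO = defect_rate * 1000000 = 0.046 * 1000000

46000


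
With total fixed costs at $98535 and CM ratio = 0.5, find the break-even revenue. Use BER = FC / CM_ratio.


Formula: BER = Fixed Costs / Contribution Margin Ratio
BER = $98535 / 0.5
BER = $197070.00 (to the nearest cent)

$197070.00


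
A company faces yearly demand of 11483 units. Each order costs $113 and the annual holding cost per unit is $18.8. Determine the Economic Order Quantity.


Formula: EOQ = sqrt(2 * D * S / H)
Numerator: 2 * 11483 * 113 = 2595158
2DS/H = 2595158 / 18.8 = 138040.3
EOQ = sqrt(138040.3) = 371.5 units

371.5 units


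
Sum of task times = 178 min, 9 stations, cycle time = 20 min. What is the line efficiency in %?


Formula: Efficiency = Sum of Task Times / (N_stations * CT) * 100
Total station capacity = 9 stations * 20 min = 180 min
Efficiency = 178 / 180 * 100 = 98.9%

98.9%


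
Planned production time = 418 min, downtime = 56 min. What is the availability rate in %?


Formula: Availability = (Planned Time - Downtime) / Planned Time * 100
Uptime = 418 - 56 = 362 min
Availability = 362 / 418 * 100 = 86.6%

86.6%


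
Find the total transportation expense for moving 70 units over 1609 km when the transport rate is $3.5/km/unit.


TC = dist * cost * units = 1609 * 3.5 * 70 = $394205.00

$394205.00


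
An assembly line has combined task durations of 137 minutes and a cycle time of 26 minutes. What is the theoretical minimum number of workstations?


Formula: N_min = ceil(Sum of Task Times / Cycle Time)
N_min = ceil(137 min / 26 min) = ceil(5.2692)
N_min = 6 stations

6


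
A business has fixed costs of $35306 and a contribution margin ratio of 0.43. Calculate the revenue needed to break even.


Formula: BER = Fixed Costs / Contribution Margin Ratio
BER = $35306 / 0.43
BER = $82106.98 (to the nearest cent)

$82106.98


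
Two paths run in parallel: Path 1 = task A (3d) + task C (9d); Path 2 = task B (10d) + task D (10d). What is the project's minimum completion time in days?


Path 1 = 3 + 9 = 12 days
Path 2 = 10 + 10 = 20 days
Duration = max(12, 20) = 20 days

20 days


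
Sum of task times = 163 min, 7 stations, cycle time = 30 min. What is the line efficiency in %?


Formula: Efficiency = Sum of Task Times / (N_stations * CT) * 100
Total station capacity = 7 stations * 30 min = 210 min
Efficiency = 163 / 210 * 100 = 77.6%

77.6%


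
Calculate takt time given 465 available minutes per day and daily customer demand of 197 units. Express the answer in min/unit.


Formula: Takt Time = Available Production Time / Customer Demand
Takt = 465 min/day / 197 units/day
Takt = 2.36 min/unit

2.36 min/unit


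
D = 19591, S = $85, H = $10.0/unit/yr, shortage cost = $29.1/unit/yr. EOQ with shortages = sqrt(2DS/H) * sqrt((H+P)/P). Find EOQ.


Formula: EOQ* = sqrt(2DS/H) * sqrt((H+P)/P)
Base EOQ = sqrt(2*19591*85/10.0) = 577.1 units
Correction = sqrt((10.0+29.1)/29.1) = 1.15916
EOQ* = 577.1 * 1.15916 = 669.0 units

669.0 units


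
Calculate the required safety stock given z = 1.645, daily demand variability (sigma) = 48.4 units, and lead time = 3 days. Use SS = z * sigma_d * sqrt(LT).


Formula: SS = z * sigma_d * sqrt(LT)
sqrt(LT) = sqrt(3) = 1.7321
SS = 1.645 * 48.4 * 1.7321
SS = 137.9 units

137.9 units


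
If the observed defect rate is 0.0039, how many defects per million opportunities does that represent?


DPMO = defect_rate * 1000000 = 0.0039 * 1000000

3900


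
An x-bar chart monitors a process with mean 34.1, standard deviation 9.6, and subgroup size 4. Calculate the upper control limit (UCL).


UCL = 34.1 + 3 * 9.6 / sqrt(4)

48.5


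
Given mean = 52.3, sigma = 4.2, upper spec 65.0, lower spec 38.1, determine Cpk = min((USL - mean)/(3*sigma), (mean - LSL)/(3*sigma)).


Cpu = (65.0 - 52.3) / (3 * 4.2) = 1.01
Cpl = (52.3 - 38.1) / (3 * 4.2) = 1.13
Cpk = min(1.01, 1.13) = 1.01

1.01


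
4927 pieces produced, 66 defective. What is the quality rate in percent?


Formula: Quality Rate = Good Pieces / Total Pieces * 100
Good pieces = 4927 - 66 = 4861
QR = 4861 / 4927 * 100 = 98.7%

98.7%


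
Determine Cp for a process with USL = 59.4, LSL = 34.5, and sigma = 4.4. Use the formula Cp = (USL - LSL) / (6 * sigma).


Cp = (59.4 - 34.5) / (6 * 4.4)

0.94


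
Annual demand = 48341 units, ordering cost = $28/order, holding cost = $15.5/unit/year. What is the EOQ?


Formula: EOQ = sqrt(2 * D * S / H)
Numerator: 2 * 48341 * 28 = 2707096
2DS/H = 2707096 / 15.5 = 174651.4
EOQ = sqrt(174651.4) = 417.9 units

417.9 units


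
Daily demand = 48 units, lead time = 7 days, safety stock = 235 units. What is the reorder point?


Formula: ROP = (Daily Demand * Lead Time) + Safety Stock
Demand during lead time = 48 * 7 = 336 units
ROP = 336 + 235 = 571 units

571 units


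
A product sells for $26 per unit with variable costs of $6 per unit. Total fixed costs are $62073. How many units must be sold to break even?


Formula: BEQ = Fixed Costs / (Price - Variable Cost)
Contribution margin = $26 - $6 = $20/unit
BEQ = ceil($62073 / $20/unit) = ceil(3103.65) = 3104 units

3104 units


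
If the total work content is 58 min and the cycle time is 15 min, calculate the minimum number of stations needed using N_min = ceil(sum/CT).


Formula: N_min = ceil(Sum of Task Times / Cycle Time)
N_min = ceil(58 min / 15 min) = ceil(3.8667)
N_min = 4 stations

4


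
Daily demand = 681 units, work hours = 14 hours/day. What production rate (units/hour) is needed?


Formula: Production Rate = Daily Demand / Available Hours
Rate = 681 units/day / 14 hours/day
Rate = 48.6 units/hour

48.6 units/hour


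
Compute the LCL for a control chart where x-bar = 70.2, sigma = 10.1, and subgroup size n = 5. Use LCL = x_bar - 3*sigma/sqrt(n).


LCL = 70.2 - 3 * 10.1 / sqrt(5)

56.65


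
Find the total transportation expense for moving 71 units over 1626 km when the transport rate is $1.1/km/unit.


TC = dist * cost * units = 1626 * 1.1 * 71 = $126990.60

$126990.60
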